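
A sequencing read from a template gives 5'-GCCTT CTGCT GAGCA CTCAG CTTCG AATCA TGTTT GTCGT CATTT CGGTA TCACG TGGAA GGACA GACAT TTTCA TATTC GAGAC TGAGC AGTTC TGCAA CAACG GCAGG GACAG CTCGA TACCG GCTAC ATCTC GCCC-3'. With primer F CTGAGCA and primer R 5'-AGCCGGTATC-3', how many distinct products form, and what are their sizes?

Two products: 120 bp, 44 bp

The forward primer CTGAGCA matches the top strand at positions 9–15, 85–91.
The reverse primer's reverse complement is GATACCGGCT, matching at positions 119–128.
Each forward site pairs with the reverse site to give a product ending at position 128: sizes 120, 44 bp.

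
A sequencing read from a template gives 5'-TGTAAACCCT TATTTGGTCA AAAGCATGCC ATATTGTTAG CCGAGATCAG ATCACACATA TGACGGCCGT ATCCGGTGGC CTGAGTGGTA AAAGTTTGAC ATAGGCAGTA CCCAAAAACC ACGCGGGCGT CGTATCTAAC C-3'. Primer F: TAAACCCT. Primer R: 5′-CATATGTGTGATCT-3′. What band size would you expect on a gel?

The forward primer matches the template at positions 3–10.
Taking the reverse complement of CATATGTGTGATCT gives AGATCACACATATG, found at positions 49–62 on the template; the primer anneals here to the top strand with its 3' end pointing upstream.
Product length = (reverse-primer end) − (forward-primer start) + 1 = 62 − 3 + 1 = 60 bp.

60 bp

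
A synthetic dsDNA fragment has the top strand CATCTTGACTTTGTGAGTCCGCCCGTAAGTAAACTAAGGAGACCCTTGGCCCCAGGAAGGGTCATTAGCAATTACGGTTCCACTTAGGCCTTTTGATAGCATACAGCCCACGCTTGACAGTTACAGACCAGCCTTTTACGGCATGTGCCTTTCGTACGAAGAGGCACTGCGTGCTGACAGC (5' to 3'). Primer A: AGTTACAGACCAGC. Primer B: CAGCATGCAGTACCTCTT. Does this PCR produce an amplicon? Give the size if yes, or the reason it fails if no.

No product — primer B has no binding site in the template.

Primer B (CAGCATGCAGTACCTCTT) does not match the top strand, and its reverse complement AAGAGGTACTGCATGCTG does not match either.
With no annealing site for primer B, no amplification occurs.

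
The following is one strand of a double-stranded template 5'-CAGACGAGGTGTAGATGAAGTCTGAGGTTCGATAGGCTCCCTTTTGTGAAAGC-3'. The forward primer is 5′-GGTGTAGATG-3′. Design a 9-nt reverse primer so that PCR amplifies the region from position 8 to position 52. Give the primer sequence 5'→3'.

The product's 3' end on the top strand is position 52.
The reverse primer anneals to the top strand over positions 44–52, i.e. to TTGTGAAAG.
Its sequence written 5'→3' is the reverse complement: CTTTCACAA.

5'-CTTTCACAA-3'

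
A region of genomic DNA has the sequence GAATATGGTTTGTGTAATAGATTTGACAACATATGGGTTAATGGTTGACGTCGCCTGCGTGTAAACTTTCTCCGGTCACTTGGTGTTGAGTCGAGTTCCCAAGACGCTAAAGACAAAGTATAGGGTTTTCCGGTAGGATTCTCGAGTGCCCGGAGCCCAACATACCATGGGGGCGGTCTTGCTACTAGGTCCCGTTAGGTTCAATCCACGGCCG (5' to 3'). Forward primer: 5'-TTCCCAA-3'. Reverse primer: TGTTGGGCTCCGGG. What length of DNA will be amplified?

67 bp

Forward primer TTCCCAA is found on the top strand at positions 96–102.
Taking the reverse complement of TGTTGGGCTCCGGG gives CCCGGAGCCCAACA, found at positions 149–162 on the template; the primer anneals here to the top strand with its 3' end pointing upstream.
Amplicon spans positions 96–162: 67 bp.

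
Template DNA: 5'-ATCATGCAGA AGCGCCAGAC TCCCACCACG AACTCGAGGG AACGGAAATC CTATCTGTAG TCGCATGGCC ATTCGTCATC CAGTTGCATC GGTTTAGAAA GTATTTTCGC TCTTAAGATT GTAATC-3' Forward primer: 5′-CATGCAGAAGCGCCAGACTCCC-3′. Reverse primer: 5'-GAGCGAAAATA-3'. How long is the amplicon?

The forward primer matches the template at positions 3–24.
Reverse complement of the reverse primer: TATTTTCGCTC. This occurs on the top strand at positions 102–112.
The product runs from position 3 to position 112, so its length is 112 − 3 + 1 = 110 bp.

110 bp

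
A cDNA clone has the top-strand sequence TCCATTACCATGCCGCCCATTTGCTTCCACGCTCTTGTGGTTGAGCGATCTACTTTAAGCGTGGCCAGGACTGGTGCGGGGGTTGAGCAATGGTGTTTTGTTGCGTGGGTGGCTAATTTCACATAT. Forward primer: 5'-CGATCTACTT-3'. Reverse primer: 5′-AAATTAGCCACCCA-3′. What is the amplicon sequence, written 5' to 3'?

5'-CGATCTACTTTAAGCGTGGCCAGGACTGGTGCGGGGGTTGAGCAATGGTGTTTTGTTGCGTGGGTGGCTAATTT-3'

Scanning the template, CGATCTACTT occurs at positions 46–55; this primer anneals to the bottom strand there with its 3' end pointing downstream.
Reverse complement of the reverse primer: TGGGTGGCTAATTT. This occurs on the top strand at positions 106–119.
The product is the template from position 46 through 119 (74 bp).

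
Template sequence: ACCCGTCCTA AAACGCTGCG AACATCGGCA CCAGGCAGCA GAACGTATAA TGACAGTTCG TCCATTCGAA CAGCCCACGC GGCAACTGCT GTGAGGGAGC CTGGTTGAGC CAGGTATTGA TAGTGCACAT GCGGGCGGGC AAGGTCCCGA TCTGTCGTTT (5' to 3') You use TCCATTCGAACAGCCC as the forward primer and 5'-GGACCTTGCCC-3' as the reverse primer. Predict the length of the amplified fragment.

87 bp

Scanning the template, TCCATTCGAACAGCCC occurs at positions 61–76; this primer anneals to the bottom strand there with its 3' end pointing downstream.
Reverse complement of the reverse primer: GGGCAAGGTCC. This occurs on the top strand at positions 137–147.
The product runs from position 61 to position 147, so its length is 147 − 61 + 1 = 87 bp.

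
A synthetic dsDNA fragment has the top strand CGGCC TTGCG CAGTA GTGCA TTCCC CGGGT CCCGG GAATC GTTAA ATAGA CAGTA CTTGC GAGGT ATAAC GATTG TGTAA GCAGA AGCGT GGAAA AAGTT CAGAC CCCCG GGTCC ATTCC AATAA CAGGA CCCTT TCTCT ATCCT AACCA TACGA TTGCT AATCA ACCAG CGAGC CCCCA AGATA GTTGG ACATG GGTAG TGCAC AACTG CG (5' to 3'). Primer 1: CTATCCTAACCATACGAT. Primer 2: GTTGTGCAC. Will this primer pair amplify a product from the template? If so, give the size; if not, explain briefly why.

Yes — a 70 bp product.

Primer 1 (CTATCCTAACCATACGAT) matches the top strand at positions 139–156; it acts as a forward primer.
Primer 2's reverse complement is GTGCACAAC, matching the top strand at positions 200–208; it acts as a reverse primer.
The 3' ends face each other across positions 139–208, giving a 70 bp product.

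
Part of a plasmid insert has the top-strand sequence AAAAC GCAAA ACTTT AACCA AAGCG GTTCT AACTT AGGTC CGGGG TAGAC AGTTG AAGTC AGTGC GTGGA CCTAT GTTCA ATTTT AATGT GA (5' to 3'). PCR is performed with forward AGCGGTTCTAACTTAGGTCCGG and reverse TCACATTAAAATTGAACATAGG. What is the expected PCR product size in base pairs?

71 bp

Scanning the template, AGCGGTTCTAACTTAGGTCCGG occurs at positions 22–43; this primer anneals to the bottom strand there with its 3' end pointing downstream.
The reverse primer's reverse complement is CCTATGTTCAATTTTAATGTGA, which matches the template at positions 71–92.
Amplicon spans positions 22–92: 71 bp.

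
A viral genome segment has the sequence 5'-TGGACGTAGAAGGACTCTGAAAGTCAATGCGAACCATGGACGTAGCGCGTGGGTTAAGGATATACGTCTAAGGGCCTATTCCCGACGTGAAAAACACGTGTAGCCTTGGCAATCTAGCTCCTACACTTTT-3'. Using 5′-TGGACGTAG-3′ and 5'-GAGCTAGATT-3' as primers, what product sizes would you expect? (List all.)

120 bp, 84 bp

The forward primer TGGACGTAG matches the top strand at positions 1–9, 37–45.
The reverse primer's reverse complement is AATCTAGCTC, matching at positions 111–120.
Each forward site pairs with the reverse site to give a product ending at position 120: sizes 120, 84 bp.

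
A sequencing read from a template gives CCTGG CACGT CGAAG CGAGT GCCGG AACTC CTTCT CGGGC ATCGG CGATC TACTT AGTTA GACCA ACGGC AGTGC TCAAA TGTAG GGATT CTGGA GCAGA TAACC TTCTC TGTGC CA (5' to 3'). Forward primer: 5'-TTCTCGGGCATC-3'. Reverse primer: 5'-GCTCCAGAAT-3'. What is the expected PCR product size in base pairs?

66 bp

The forward primer matches the template at positions 32–43.
Taking the reverse complement of GCTCCAGAAT gives ATTCTGGAGC, found at positions 88–97 on the template; the primer anneals here to the top strand with its 3' end pointing upstream.
The product runs from position 32 to position 97, so its length is 97 − 32 + 1 = 66 bp.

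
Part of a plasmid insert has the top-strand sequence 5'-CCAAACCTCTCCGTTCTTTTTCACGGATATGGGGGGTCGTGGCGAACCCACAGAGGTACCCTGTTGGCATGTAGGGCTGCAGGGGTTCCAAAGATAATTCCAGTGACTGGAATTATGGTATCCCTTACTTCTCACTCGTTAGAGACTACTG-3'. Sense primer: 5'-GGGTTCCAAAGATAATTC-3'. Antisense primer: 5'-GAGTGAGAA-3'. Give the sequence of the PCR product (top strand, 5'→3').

5'-GGGTTCCAAAGATAATTCCAGTGACTGGAATTATGGTATCCCTTACTTCTCACTC-3'

The forward primer matches the template at positions 83–100.
The reverse primer's reverse complement is TTCTCACTC, which matches the template at positions 129–137.
The product is the template from position 83 through 137 (55 bp).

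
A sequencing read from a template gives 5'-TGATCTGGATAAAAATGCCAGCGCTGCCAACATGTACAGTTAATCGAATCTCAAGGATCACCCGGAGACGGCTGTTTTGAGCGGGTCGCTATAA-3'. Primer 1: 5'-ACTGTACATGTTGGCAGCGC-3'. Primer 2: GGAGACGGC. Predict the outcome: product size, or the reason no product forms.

No product — the primers' 3' ends point away from each other.

Primer 1 (ACTGTACATGTTGGCAGCGC) has reverse complement GCGCTGCCAACATGTACAGT, which matches the top strand at positions 21–40; primer 1 anneals to the top strand there with its 3' end pointing upstream toward position 21.
Primer 2 (GGAGACGGC) matches the top strand directly at positions 64–72; it anneals to the bottom strand with its 3' end pointing downstream toward position 72.
The 3' ends diverge (primer 1 extends toward position 1, primer 2 toward position 94), so the primers never converge on a shared product.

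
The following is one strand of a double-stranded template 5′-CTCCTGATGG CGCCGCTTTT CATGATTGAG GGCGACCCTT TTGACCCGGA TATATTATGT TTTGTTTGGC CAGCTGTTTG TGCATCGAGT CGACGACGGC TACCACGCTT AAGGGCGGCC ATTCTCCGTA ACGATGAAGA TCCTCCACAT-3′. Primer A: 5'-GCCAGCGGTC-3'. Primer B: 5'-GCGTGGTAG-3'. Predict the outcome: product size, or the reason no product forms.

Primer A (GCCAGCGGTC) does not match the top strand, and its reverse complement GACCGCTGGC does not match either.
With no annealing site for primer A, no amplification occurs.

No product — primer A has no binding site in the template.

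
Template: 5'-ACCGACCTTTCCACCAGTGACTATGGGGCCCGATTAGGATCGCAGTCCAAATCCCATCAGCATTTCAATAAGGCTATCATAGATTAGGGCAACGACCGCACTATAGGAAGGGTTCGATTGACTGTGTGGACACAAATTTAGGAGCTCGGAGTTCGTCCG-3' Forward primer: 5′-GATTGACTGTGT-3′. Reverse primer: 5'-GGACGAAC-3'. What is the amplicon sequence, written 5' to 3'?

5'-GATTGACTGTGTGGACACAAATTTAGGAGCTCGGAGTTCGTCC-3'

The forward primer matches the template at positions 116–127.
The reverse primer's reverse complement is GTTCGTCC, which matches the template at positions 151–158.
The product is the template from position 116 through 158 (43 bp).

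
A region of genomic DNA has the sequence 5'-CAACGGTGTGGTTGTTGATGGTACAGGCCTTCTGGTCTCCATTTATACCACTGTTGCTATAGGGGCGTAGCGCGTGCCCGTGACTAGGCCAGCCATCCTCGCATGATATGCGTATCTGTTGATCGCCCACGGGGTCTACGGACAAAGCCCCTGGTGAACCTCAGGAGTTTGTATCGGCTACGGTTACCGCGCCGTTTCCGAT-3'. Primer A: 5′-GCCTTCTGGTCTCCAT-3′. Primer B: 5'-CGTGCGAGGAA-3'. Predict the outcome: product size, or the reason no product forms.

Primer B (CGTGCGAGGAA) does not match the top strand, and its reverse complement TTCCTCGCACG does not match either.
With no annealing site for primer B, no amplification occurs.

No product — primer B has no binding site in the template.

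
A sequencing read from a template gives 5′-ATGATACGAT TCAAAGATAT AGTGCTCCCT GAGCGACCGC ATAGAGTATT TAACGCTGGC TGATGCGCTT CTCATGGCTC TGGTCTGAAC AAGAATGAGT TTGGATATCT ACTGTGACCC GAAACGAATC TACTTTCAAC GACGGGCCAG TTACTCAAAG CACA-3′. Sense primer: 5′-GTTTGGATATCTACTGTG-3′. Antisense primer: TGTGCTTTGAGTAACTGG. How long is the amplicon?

66 bp

The forward primer matches the template at positions 99–116.
The reverse primer's reverse complement is CCAGTTACTCAAAGCACA, which matches the template at positions 147–164.
The product runs from position 99 to position 164, so its length is 164 − 99 + 1 = 66 bp.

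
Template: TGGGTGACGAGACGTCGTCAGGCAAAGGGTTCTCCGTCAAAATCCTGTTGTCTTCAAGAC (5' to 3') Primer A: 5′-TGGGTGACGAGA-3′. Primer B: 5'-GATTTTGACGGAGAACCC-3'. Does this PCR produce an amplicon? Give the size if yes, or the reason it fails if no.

Primer A (TGGGTGACGAGA) matches the top strand at positions 1–12; it acts as a forward primer.
Primer B's reverse complement is GGGTTCTCCGTCAAAATC, matching the top strand at positions 27–44; it acts as a reverse primer.
The 3' ends face each other across positions 1–44, giving a 44 bp product.

Yes — a 44 bp product.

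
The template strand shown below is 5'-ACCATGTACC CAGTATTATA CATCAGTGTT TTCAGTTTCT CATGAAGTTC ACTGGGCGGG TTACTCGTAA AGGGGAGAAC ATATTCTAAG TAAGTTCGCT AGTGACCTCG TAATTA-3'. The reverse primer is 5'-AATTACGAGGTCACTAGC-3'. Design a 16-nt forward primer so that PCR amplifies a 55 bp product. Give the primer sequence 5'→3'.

The reverse primer's reverse complement GCTAGTGACCTCGTAATT matches the template at positions 98–115, so the product ends at position 115.
A 55 bp product then starts at position 115 − 55 + 1 = 61.
The forward primer is identical to the top strand there: TTACTCGTAAAGGGGA.

5'-TTACTCGTAAAGGGGA-3'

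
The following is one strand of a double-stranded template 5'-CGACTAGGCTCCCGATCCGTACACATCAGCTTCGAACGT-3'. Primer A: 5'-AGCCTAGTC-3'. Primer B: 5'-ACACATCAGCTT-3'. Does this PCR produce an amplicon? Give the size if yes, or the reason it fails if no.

Primer A (AGCCTAGTC) has reverse complement GACTAGGCT, which matches the top strand at positions 2–10; primer A anneals to the top strand there with its 3' end pointing upstream toward position 2.
Primer B (ACACATCAGCTT) matches the top strand directly at positions 21–32; it anneals to the bottom strand with its 3' end pointing downstream toward position 32.
The 3' ends diverge (primer A extends toward position 1, primer B toward position 39), so the primers never converge on a shared product.

No product — the primers' 3' ends point away from each other.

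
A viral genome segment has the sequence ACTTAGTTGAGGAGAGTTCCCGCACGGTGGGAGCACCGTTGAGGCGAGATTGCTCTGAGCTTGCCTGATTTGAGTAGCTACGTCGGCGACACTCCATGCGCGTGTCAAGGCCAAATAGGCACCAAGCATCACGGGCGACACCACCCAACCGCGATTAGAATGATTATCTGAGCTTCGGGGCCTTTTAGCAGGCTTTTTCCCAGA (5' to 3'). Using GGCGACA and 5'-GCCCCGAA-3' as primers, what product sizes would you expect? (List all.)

The forward primer GGCGACA matches the top strand at positions 85–91, 134–140.
The reverse primer's reverse complement is TTCGGGGC, matching at positions 174–181.
Each forward site pairs with the reverse site to give a product ending at position 181: sizes 97, 48 bp.

97 bp, 48 bp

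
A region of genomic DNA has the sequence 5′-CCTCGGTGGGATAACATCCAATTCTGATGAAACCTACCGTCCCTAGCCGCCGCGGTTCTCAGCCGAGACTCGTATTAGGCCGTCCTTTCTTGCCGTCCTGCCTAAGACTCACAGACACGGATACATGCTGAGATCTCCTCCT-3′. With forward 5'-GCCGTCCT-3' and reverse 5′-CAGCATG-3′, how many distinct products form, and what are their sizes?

Two products: 52 bp, 39 bp

The forward primer GCCGTCCT matches the top strand at positions 79–86, 92–99.
The reverse primer's reverse complement is CATGCTG, matching at positions 124–130.
Each forward site pairs with the reverse site to give a product ending at position 130: sizes 52, 39 bp.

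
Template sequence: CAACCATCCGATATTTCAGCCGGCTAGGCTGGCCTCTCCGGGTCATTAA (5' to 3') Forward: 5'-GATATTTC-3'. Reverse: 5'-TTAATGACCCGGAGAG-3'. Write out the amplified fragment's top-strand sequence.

5'-GATATTTCAGCCGGCTAGGCTGGCCTCTCCGGGTCATTAA-3'

Forward primer GATATTTC is found on the top strand at positions 10–17.
The reverse primer's reverse complement is CTCTCCGGGTCATTAA, which matches the template at positions 34–49.
The product is the template from position 10 through 49 (40 bp).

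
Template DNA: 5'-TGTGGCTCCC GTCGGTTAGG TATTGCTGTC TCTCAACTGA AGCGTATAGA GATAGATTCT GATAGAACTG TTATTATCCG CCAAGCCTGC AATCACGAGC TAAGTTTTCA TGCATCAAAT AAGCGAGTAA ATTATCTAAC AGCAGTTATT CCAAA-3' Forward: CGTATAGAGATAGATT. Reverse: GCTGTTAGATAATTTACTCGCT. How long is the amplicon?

Scanning the template, CGTATAGAGATAGATT occurs at positions 43–58; this primer anneals to the bottom strand there with its 3' end pointing downstream.
The reverse primer's reverse complement is AGCGAGTAAATTATCTAACAGC, which matches the template at positions 122–143.
Product length = (reverse-primer end) − (forward-primer start) + 1 = 143 − 43 + 1 = 101 bp.

101 bp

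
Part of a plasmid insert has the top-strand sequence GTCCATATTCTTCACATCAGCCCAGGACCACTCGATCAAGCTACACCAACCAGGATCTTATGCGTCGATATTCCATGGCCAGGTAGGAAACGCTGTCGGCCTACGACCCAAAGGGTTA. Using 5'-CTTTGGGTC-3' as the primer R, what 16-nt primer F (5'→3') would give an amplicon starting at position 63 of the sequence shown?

5'-CGTCGATATTCCATGG-3'

The reverse primer's reverse complement GACCCAAAG matches the template at positions 105–113; the product starts at position 63.
The forward primer is identical to the top strand over positions 63–78: CGTCGATATTCCATGG.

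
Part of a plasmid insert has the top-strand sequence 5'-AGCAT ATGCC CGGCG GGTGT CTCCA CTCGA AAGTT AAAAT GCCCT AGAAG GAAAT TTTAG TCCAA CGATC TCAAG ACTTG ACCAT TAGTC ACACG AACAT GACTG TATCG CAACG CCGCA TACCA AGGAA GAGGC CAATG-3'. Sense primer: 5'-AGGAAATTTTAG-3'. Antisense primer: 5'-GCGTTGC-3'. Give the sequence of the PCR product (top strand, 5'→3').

5'-AGGAAATTTTAGTCCAACGATCTCAAGACTTGACCATTAGTCACACGAACATGACTGTATCGCAACGC-3'

Forward primer AGGAAATTTTAG is found on the top strand at positions 49–60.
The reverse primer's reverse complement is GCAACGC, which matches the template at positions 110–116.
The product is the template from position 49 through 116 (68 bp).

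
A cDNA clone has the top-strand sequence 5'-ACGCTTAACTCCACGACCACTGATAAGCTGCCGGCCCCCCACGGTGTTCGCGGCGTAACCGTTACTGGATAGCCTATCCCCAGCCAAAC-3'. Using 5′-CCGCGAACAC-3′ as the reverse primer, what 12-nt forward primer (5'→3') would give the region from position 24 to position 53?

5'-TAAGCTGCCGGC-3'

The reverse primer's reverse complement GTGTTCGCGG matches the template at positions 44–53; the product starts at position 24.
The forward primer is identical to the top strand over positions 24–35: TAAGCTGCCGGC.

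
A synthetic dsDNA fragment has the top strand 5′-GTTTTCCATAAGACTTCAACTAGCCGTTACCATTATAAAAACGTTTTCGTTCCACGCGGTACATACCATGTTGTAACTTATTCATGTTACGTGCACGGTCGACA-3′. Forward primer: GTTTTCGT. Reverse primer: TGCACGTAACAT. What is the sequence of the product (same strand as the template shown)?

5'-GTTTTCGTTCCACGCGGTACATACCATGTTGTAACTTATTCATGTTACGTGCA-3'

The forward primer matches the template at positions 43–50.
Taking the reverse complement of TGCACGTAACAT gives ATGTTACGTGCA, found at positions 84–95 on the template; the primer anneals here to the top strand with its 3' end pointing upstream.
The product is the template from position 43 through 95 (53 bp).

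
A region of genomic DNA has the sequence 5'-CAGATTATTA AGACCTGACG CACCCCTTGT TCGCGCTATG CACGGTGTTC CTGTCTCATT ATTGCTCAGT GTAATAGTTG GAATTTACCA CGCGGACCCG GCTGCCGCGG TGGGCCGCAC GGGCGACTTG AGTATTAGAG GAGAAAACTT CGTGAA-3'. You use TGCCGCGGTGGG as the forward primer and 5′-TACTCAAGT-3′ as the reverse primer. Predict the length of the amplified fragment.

32 bp

Forward primer TGCCGCGGTGGG is found on the top strand at positions 103–114.
Taking the reverse complement of TACTCAAGT gives ACTTGAGTA, found at positions 126–134 on the template; the primer anneals here to the top strand with its 3' end pointing upstream.
Amplicon spans positions 103–134: 32 bp.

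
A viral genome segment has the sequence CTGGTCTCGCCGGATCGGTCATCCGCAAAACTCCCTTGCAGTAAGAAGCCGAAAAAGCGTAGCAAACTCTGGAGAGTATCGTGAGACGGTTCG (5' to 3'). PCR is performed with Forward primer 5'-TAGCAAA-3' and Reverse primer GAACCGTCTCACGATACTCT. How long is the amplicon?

33 bp

Forward primer TAGCAAA is found on the top strand at positions 60–66.
Taking the reverse complement of GAACCGTCTCACGATACTCT gives AGAGTATCGTGAGACGGTTC, found at positions 73–92 on the template; the primer anneals here to the top strand with its 3' end pointing upstream.
The product runs from position 60 to position 92, so its length is 92 − 60 + 1 = 33 bp.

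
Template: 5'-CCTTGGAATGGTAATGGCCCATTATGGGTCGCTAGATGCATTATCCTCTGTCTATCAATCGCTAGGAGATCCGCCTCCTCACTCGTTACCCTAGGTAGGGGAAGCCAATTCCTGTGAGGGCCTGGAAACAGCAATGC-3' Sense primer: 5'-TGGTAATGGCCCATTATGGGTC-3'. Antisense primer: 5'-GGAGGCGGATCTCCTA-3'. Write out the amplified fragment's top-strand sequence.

5'-TGGTAATGGCCCATTATGGGTCGCTAGATGCATTATCCTCTGTCTATCAATCGCTAGGAGATCCGCCTCC-3'

Scanning the template, TGGTAATGGCCCATTATGGGTC occurs at positions 9–30; this primer anneals to the bottom strand there with its 3' end pointing downstream.
Taking the reverse complement of GGAGGCGGATCTCCTA gives TAGGAGATCCGCCTCC, found at positions 63–78 on the template; the primer anneals here to the top strand with its 3' end pointing upstream.
The product is the template from position 9 through 78 (70 bp).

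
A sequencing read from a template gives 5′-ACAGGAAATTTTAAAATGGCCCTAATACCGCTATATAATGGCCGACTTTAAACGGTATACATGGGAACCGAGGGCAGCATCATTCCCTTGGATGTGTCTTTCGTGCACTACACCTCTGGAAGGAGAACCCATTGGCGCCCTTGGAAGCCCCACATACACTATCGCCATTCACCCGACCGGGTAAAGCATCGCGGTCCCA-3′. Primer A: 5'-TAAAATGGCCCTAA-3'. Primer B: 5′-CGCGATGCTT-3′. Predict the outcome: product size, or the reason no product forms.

Yes — a 182 bp product.

Primer A (TAAAATGGCCCTAA) matches the top strand at positions 12–25; it acts as a forward primer.
Primer B's reverse complement is AAGCATCGCG, matching the top strand at positions 184–193; it acts as a reverse primer.
The 3' ends face each other across positions 12–193, giving a 182 bp product.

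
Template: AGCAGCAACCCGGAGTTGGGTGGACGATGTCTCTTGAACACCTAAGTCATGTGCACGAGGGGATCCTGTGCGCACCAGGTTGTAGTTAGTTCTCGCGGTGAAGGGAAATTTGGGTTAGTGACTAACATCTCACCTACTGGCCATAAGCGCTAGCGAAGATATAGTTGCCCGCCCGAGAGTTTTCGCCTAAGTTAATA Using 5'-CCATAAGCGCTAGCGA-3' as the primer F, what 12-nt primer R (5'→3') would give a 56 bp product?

5'-ATTAACTTAGGC-3'

The forward primer binds at positions 141–156, so a 56 bp product ends at position 141 + 56 − 1 = 196.
The reverse primer anneals to the top strand over positions 185–196, i.e. to GCCTAAGTTAAT.
Its sequence written 5'→3' is the reverse complement: ATTAACTTAGGC.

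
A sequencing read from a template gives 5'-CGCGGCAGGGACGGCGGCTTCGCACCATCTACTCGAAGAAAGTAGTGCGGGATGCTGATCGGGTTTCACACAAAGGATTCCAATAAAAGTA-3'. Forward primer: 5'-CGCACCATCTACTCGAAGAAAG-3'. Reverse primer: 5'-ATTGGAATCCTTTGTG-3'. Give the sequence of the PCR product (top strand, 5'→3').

Scanning the template, CGCACCATCTACTCGAAGAAAG occurs at positions 21–42; this primer anneals to the bottom strand there with its 3' end pointing downstream.
Taking the reverse complement of ATTGGAATCCTTTGTG gives CACAAAGGATTCCAAT, found at positions 69–84 on the template; the primer anneals here to the top strand with its 3' end pointing upstream.
The product is the template from position 21 through 84 (64 bp).

5'-CGCACCATCTACTCGAAGAAAGTAGTGCGGGATGCTGATCGGGTTTCACACAAAGGATTCCAAT-3'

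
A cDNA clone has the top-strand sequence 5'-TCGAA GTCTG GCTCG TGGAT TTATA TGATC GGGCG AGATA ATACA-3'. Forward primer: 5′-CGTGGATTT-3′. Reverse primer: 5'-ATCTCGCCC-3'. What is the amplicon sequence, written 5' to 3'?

5'-CGTGGATTTATATGATCGGGCGAGAT-3'

The forward primer matches the template at positions 14–22.
The reverse primer's reverse complement is GGGCGAGAT, which matches the template at positions 31–39.
The product is the template from position 14 through 39 (26 bp).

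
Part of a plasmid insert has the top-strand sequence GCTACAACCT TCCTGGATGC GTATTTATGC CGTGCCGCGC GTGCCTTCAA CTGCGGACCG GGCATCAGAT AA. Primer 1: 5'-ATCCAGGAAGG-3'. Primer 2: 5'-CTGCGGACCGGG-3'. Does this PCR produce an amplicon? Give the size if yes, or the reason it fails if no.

No product — the primers' 3' ends point away from each other.

Primer 1 (ATCCAGGAAGG) has reverse complement CCTTCCTGGAT, which matches the top strand at positions 8–18; primer 1 anneals to the top strand there with its 3' end pointing upstream toward position 8.
Primer 2 (CTGCGGACCGGG) matches the top strand directly at positions 51–62; it anneals to the bottom strand with its 3' end pointing downstream toward position 62.
The 3' ends diverge (primer 1 extends toward position 1, primer 2 toward position 72), so the primers never converge on a shared product.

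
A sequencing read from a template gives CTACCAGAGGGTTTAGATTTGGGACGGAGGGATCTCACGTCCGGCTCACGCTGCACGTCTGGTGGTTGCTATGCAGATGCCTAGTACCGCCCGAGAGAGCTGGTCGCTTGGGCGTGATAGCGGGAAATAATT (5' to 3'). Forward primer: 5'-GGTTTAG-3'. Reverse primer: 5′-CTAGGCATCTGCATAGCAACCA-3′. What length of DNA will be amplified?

75 bp

Scanning the template, GGTTTAG occurs at positions 10–16; this primer anneals to the bottom strand there with its 3' end pointing downstream.
Taking the reverse complement of CTAGGCATCTGCATAGCAACCA gives TGGTTGCTATGCAGATGCCTAG, found at positions 63–84 on the template; the primer anneals here to the top strand with its 3' end pointing upstream.
Amplicon spans positions 10–84: 75 bp.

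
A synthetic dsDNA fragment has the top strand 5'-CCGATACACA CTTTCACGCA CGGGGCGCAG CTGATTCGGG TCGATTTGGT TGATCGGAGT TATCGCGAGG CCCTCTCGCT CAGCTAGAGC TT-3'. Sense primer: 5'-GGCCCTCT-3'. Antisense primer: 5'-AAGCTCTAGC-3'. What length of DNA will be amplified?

24 bp

Scanning the template, GGCCCTCT occurs at positions 69–76; this primer anneals to the bottom strand there with its 3' end pointing downstream.
The reverse primer's reverse complement is GCTAGAGCTT, which matches the template at positions 83–92.
Product length = (reverse-primer end) − (forward-primer start) + 1 = 92 − 69 + 1 = 24 bp.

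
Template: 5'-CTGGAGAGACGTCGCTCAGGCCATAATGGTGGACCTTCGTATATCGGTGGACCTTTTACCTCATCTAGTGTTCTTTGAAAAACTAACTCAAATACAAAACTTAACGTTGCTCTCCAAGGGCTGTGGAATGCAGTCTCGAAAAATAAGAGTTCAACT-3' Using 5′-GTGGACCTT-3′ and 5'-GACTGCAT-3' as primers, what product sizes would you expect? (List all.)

The forward primer GTGGACCTT matches the top strand at positions 29–37, 47–55.
The reverse primer's reverse complement is ATGCAGTC, matching at positions 128–135.
Each forward site pairs with the reverse site to give a product ending at position 135: sizes 107, 89 bp.

107 bp, 89 bp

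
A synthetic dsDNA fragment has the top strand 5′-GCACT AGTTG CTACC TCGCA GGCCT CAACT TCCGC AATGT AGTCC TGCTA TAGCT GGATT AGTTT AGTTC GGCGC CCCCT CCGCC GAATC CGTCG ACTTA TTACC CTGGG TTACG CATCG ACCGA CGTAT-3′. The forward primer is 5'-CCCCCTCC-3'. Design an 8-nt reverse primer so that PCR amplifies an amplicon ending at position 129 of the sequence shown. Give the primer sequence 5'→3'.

The forward primer binds at positions 75–82; the product's 3' end on the top strand is position 129.
The reverse primer anneals to the top strand over positions 122–129, i.e. to CCGACGTA.
Its sequence written 5'→3' is the reverse complement: TACGTCGG.

5'-TACGTCGG-3'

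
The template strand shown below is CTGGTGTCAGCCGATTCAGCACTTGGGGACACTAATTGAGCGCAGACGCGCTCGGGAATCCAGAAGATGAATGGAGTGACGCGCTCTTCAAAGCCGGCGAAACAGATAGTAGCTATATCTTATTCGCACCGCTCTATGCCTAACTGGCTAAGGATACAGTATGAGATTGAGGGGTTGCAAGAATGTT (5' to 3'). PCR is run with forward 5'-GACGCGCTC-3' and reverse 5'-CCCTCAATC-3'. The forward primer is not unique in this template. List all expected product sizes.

129 bp, 96 bp

The forward primer GACGCGCTC matches the top strand at positions 45–53, 78–86.
The reverse primer's reverse complement is GATTGAGGG, matching at positions 165–173.
Each forward site pairs with the reverse site to give a product ending at position 173: sizes 129, 96 bp.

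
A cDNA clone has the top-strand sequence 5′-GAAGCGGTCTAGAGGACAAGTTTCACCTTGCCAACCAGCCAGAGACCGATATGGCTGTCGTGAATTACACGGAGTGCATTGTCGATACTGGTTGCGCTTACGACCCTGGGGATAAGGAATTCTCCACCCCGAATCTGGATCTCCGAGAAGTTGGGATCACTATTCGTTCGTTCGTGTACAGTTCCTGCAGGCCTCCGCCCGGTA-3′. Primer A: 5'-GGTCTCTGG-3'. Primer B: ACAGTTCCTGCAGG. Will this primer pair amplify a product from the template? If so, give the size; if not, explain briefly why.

Primer A (GGTCTCTGG) has reverse complement CCAGAGACC, which matches the top strand at positions 39–47; primer A anneals to the top strand there with its 3' end pointing upstream toward position 39.
Primer B (ACAGTTCCTGCAGG) matches the top strand directly at positions 178–191; it anneals to the bottom strand with its 3' end pointing downstream toward position 191.
The 3' ends diverge (primer A extends toward position 1, primer B toward position 204), so the primers never converge on a shared product.

No product — the primers' 3' ends point away from each other.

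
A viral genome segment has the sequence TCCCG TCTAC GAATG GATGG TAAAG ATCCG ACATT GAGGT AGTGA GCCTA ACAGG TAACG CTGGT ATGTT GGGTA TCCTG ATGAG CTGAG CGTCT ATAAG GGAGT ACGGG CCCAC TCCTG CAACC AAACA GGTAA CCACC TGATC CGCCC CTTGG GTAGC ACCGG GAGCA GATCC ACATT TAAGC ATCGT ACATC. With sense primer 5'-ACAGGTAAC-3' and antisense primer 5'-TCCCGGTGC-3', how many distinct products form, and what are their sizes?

The forward primer ACAGGTAAC matches the top strand at positions 51–59, 128–136.
The reverse primer's reverse complement is GCACCGGGA, matching at positions 159–167.
Each forward site pairs with the reverse site to give a product ending at position 167: sizes 117, 40 bp.

Two products: 117 bp, 40 bp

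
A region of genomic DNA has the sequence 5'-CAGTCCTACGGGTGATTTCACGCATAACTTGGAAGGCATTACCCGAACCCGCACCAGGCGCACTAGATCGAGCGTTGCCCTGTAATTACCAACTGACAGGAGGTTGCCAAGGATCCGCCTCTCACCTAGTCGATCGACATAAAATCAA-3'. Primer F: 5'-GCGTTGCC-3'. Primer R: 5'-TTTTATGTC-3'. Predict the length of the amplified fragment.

Scanning the template, GCGTTGCC occurs at positions 72–79; this primer anneals to the bottom strand there with its 3' end pointing downstream.
The reverse primer's reverse complement is GACATAAAA, which matches the template at positions 136–144.
Product length = (reverse-primer end) − (forward-primer start) + 1 = 144 − 72 + 1 = 73 bp.

73 bp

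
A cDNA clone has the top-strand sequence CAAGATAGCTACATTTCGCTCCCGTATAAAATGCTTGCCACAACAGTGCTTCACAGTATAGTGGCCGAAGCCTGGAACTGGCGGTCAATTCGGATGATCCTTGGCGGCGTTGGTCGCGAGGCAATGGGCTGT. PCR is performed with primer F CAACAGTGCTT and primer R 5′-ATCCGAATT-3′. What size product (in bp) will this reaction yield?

The forward primer matches the template at positions 41–51.
The reverse primer's reverse complement is AATTCGGAT, which matches the template at positions 87–95.
Product length = (reverse-primer end) − (forward-primer start) + 1 = 95 − 41 + 1 = 55 bp.

55 bp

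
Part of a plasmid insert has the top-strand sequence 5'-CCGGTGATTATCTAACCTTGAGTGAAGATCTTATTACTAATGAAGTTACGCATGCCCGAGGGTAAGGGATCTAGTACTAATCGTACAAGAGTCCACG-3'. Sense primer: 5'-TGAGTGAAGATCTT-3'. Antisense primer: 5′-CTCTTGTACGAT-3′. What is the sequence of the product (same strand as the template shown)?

Scanning the template, TGAGTGAAGATCTT occurs at positions 19–32; this primer anneals to the bottom strand there with its 3' end pointing downstream.
Reverse complement of the reverse primer: ATCGTACAAGAG. This occurs on the top strand at positions 80–91.
The product is the template from position 19 through 91 (73 bp).

5'-TGAGTGAAGATCTTATTACTAATGAAGTTACGCATGCCCGAGGGTAAGGGATCTAGTACTAATCGTACAAGAG-3'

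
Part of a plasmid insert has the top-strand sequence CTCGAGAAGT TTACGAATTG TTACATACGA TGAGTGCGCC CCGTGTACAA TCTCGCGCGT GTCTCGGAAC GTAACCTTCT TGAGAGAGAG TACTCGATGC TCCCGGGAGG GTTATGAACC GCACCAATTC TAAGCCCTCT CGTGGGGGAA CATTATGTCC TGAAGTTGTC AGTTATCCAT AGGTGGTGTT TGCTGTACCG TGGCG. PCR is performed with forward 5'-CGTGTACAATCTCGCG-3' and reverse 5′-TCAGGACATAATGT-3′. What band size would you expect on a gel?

Forward primer CGTGTACAATCTCGCG is found on the top strand at positions 42–57.
Taking the reverse complement of TCAGGACATAATGT gives ACATTATGTCCTGA, found at positions 150–163 on the template; the primer anneals here to the top strand with its 3' end pointing upstream.
The product runs from position 42 to position 163, so its length is 163 − 42 + 1 = 122 bp.

122 bp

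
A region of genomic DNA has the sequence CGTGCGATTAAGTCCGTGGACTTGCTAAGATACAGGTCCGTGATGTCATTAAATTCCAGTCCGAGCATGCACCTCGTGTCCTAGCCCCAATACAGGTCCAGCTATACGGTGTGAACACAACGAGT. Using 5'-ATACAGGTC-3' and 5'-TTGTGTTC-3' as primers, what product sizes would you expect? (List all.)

91 bp, 31 bp

The forward primer ATACAGGTC matches the top strand at positions 30–38, 90–98.
The reverse primer's reverse complement is GAACACAA, matching at positions 113–120.
Each forward site pairs with the reverse site to give a product ending at position 120: sizes 91, 31 bp.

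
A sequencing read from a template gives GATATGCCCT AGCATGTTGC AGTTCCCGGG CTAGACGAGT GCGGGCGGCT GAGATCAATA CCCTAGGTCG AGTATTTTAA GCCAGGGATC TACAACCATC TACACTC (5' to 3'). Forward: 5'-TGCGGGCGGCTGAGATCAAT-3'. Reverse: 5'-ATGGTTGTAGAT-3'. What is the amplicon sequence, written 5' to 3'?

5'-TGCGGGCGGCTGAGATCAATACCCTAGGTCGAGTATTTTAAGCCAGGGATCTACAACCAT-3'

The forward primer matches the template at positions 40–59.
Taking the reverse complement of ATGGTTGTAGAT gives ATCTACAACCAT, found at positions 88–99 on the template; the primer anneals here to the top strand with its 3' end pointing upstream.
The product is the template from position 40 through 99 (60 bp).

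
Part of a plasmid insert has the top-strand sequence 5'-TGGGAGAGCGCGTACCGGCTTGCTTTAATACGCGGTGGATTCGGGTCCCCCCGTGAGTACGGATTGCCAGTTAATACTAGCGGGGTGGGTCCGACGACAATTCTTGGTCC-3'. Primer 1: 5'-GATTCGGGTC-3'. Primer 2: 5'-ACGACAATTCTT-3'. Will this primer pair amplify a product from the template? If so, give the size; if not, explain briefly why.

Primer 1 (GATTCGGGTC) matches the top strand at positions 38–47 (3' end points downstream).
Primer 2 (ACGACAATTCTT) also matches the top strand directly, at positions 94–105 — its reverse complement AAGAATTGTCGT is not present.
Both primers anneal to the bottom strand with 3' ends pointing the same way, so neither can prime synthesis back toward the other.

No product — both primers anneal to the same strand and extend in the same direction.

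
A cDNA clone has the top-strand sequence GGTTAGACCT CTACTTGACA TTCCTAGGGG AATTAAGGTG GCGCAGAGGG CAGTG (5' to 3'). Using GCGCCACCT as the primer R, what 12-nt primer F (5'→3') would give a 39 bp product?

The reverse primer's reverse complement AGGTGGCGC matches the template at positions 36–44, so the product ends at position 44.
A 39 bp product then starts at position 44 − 39 + 1 = 6.
The forward primer is identical to the top strand there: GACCTCTACTTG.

5'-GACCTCTACTTG-3'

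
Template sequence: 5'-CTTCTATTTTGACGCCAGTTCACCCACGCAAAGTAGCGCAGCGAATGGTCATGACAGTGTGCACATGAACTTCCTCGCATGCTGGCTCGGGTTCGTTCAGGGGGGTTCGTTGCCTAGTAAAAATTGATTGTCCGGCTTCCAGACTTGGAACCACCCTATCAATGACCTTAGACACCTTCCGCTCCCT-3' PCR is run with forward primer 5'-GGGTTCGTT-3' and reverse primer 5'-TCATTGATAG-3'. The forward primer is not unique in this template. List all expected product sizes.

77 bp, 63 bp

The forward primer GGGTTCGTT matches the top strand at positions 89–97, 103–111.
The reverse primer's reverse complement is CTATCAATGA, matching at positions 156–165.
Each forward site pairs with the reverse site to give a product ending at position 165: sizes 77, 63 bp.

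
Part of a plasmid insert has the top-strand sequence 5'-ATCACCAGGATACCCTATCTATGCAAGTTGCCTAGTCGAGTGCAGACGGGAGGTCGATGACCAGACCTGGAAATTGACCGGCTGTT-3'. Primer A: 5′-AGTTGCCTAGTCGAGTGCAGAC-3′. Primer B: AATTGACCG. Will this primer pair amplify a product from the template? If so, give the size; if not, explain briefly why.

No product — both primers anneal to the same strand and extend in the same direction.

Primer A (AGTTGCCTAGTCGAGTGCAGAC) matches the top strand at positions 26–47 (3' end points downstream).
Primer B (AATTGACCG) also matches the top strand directly, at positions 72–80 — its reverse complement CGGTCAATT is not present.
Both primers anneal to the bottom strand with 3' ends pointing the same way, so neither can prime synthesis back toward the other.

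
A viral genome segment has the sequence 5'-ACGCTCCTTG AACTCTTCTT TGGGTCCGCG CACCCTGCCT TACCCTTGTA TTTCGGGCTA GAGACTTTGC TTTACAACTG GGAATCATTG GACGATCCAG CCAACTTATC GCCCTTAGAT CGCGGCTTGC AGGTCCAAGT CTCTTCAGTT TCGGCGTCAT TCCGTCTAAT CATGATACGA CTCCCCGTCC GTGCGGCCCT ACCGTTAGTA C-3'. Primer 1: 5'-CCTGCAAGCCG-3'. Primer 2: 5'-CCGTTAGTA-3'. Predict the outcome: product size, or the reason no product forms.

Primer 1 (CCTGCAAGCCG) has reverse complement CGGCTTGCAGG, which matches the top strand at positions 123–133; primer 1 anneals to the top strand there with its 3' end pointing upstream toward position 123.
Primer 2 (CCGTTAGTA) matches the top strand directly at positions 202–210; it anneals to the bottom strand with its 3' end pointing downstream toward position 210.
The 3' ends diverge (primer 1 extends toward position 1, primer 2 toward position 211), so the primers never converge on a shared product.

No product — the primers' 3' ends point away from each other.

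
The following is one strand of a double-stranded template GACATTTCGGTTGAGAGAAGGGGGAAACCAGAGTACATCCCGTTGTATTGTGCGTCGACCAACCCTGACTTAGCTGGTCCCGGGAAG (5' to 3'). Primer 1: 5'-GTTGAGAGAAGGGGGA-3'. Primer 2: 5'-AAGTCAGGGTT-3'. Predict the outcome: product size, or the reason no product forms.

Yes — a 62 bp product.

Primer 1 (GTTGAGAGAAGGGGGA) matches the top strand at positions 10–25; it acts as a forward primer.
Primer 2's reverse complement is AACCCTGACTT, matching the top strand at positions 61–71; it acts as a reverse primer.
The 3' ends face each other across positions 10–71, giving a 62 bp product.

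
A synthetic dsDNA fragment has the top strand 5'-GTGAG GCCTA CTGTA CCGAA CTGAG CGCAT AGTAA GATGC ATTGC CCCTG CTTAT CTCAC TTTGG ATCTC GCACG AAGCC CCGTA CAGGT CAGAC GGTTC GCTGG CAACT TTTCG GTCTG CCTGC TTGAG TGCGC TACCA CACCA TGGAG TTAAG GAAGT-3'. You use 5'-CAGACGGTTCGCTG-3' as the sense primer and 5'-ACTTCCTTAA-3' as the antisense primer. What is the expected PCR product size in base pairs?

70 bp

The forward primer matches the template at positions 91–104.
The reverse primer's reverse complement is TTAAGGAAGT, which matches the template at positions 151–160.
Amplicon spans positions 91–160: 70 bp.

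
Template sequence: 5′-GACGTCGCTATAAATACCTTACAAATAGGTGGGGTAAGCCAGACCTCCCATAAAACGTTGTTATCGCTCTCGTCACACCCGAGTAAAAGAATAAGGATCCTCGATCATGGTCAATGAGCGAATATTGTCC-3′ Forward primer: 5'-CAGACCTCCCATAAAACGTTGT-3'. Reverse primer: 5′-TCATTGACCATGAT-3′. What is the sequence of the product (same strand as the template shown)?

5'-CAGACCTCCCATAAAACGTTGTTATCGCTCTCGTCACACCCGAGTAAAAGAATAAGGATCCTCGATCATGGTCAATGA-3'

Forward primer CAGACCTCCCATAAAACGTTGT is found on the top strand at positions 40–61.
Taking the reverse complement of TCATTGACCATGAT gives ATCATGGTCAATGA, found at positions 104–117 on the template; the primer anneals here to the top strand with its 3' end pointing upstream.
The product is the template from position 40 through 117 (78 bp).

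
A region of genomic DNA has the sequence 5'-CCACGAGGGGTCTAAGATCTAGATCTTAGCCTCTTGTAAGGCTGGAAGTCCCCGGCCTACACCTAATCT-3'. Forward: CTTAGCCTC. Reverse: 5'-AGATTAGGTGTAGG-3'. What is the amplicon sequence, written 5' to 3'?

Forward primer CTTAGCCTC is found on the top strand at positions 25–33.
Reverse complement of the reverse primer: CCTACACCTAATCT. This occurs on the top strand at positions 56–69.
The product is the template from position 25 through 69 (45 bp).

5'-CTTAGCCTCTTGTAAGGCTGGAAGTCCCCGGCCTACACCTAATCT-3'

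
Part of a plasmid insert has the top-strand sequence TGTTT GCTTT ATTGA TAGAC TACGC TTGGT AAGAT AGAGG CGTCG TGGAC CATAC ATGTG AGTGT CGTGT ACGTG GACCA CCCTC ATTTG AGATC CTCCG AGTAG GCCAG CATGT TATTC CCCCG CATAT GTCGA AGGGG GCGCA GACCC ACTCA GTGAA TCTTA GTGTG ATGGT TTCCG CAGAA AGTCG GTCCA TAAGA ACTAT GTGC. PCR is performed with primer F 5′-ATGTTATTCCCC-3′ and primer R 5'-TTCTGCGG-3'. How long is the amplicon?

The forward primer matches the template at positions 112–123.
Reverse complement of the reverse primer: CCGCAGAA. This occurs on the top strand at positions 178–185.
The product runs from position 112 to position 185, so its length is 185 − 112 + 1 = 74 bp.

74 bp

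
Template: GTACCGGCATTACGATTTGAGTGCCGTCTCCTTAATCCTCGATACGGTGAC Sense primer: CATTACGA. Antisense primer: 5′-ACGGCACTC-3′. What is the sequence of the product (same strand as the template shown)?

5'-CATTACGATTTGAGTGCCGT-3'

Scanning the template, CATTACGA occurs at positions 8–15; this primer anneals to the bottom strand there with its 3' end pointing downstream.
Reverse complement of the reverse primer: GAGTGCCGT. This occurs on the top strand at positions 19–27.
The product is the template from position 8 through 27 (20 bp).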